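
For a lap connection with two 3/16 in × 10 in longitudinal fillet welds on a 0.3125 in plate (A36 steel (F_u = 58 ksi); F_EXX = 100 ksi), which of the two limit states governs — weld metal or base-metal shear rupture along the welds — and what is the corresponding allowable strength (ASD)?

R_n/Ω ≈ 79.5 kip (weld metal governs)

t_e = 0.707 × 0.1875 = 0.1326 in; L = 20 in.
Weld metal: R_n/Ω = (1/2.0) × 0.6 × 100 × 0.1326 × 20 = 79.54 kip.
Base metal (shear rupture): R_n/Ω = (1/2.0) × 0.6 × 58 × 0.3125 × 20 = 108.8 kip.
Governing: weld metal.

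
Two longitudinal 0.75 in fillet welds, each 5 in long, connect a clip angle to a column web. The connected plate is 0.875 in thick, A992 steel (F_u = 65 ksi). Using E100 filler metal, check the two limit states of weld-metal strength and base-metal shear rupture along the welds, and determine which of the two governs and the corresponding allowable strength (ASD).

R_n/Ω ≈ 159 kips (weld metal governs)

E100XX → F_EXX = 100 ksi.
t_e = 0.707 × 0.75 = 0.5302 in; L = 10 in.
Weld metal: R_n/Ω = (1/2.0) × 0.6 × 100 × 0.5302 × 10 = 159.1 kips.
Base metal (shear rupture): R_n/Ω = (1/2.0) × 0.6 × 65 × 0.875 × 10 = 170.6 kips.
Governing: weld metal.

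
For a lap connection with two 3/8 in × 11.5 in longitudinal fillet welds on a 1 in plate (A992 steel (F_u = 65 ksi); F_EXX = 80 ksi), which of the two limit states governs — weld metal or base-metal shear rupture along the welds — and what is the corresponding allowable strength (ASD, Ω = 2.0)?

R_n/Ω ≈ 146 kips (weld metal governs)

t_e = 0.707 × 0.375 = 0.2651 in; L = 23 in.
Weld metal: R_n/Ω = (1/2.0) × 0.6 × 80 × 0.2651 × 23 = 146.3 kips.
Base metal (shear rupture): R_n/Ω = (1/2.0) × 0.6 × 65 × 1 × 23 = 448.5 kips.
Governing: weld metal.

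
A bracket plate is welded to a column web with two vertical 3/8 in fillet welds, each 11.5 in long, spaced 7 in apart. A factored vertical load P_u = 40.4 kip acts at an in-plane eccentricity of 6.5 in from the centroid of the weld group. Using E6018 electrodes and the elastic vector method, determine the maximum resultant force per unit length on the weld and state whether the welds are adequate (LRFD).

f_max ≈ 4.47 kip/in; adequate

E60XX → F_EXX = 60 ksi.
Total weld length L_w = 23 in. Treat welds as unit-width lines.
Polar moment about centroid: J = 2[d³/12 + d(b/2)²] = 2[11.5³/12 + 11.5×3.5²] = 535.2 in³.
Direct shear f_v = P/L_w = 40.4 / 23 = 1.757 kip/in (vertical).
Torsion M = P·e = 40.4 × 6.5 = 262.6 kip·in.
Critical point at (x, y) = (3.5, 5.75) from centroid. f_tx = M·y/J = 2.821 kip/in; f_ty = M·x/J = 1.717 kip/in.
Resultant f_max = √[f_tx² + (f_v + f_ty)²] = √[2.821² + (1.757 + 1.717)²] = 4.475 kip/in.
Capacity per unit length: φr_n = 0.75 × 0.6 × 60 × (0.707 × 0.375) = 7.158 kip/in.
4.475 ≤ 7.158 → adequate.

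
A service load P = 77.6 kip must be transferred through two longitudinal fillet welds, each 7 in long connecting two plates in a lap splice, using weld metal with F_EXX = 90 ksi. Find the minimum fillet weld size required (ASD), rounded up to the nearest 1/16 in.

w = 5/16 in

Total weld length L = 14 in.
Required throat t_e = P × Ω / (0.6 F_EXX × L) = 77.6 × 2.0 / (0.6 × 90 × 14) = 0.2053 in.
Required leg w = t_e / 0.707 = 0.2904 in → use 5/16 in.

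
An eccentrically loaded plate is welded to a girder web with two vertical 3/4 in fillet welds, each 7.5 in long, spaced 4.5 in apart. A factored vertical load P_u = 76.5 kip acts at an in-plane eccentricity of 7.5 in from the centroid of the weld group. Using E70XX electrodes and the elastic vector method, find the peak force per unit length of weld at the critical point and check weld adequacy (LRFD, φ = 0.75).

f_max ≈ 20.3 kip/in; NOT adequate

E70XX → F_EXX = 70 ksi.
Total weld length L_w = 15 in. Treat welds as unit-width lines.
Polar moment about centroid: J = 2[d³/12 + d(b/2)²] = 2[7.5³/12 + 7.5×2.25²] = 146.2 in³.
Direct shear f_v = P/L_w = 76.5 / 15 = 5.1 kip/in (vertical).
Torsion M = P·e = 76.5 × 7.5 = 573.75 kip·in.
Critical point at (x, y) = (2.25, 3.75) from centroid. f_tx = M·y/J = 14.71 kip/in; f_ty = M·x/J = 8.827 kip/in.
Resultant f_max = √[f_tx² + (f_v + f_ty)²] = √[14.71² + (5.1 + 8.827)²] = 20.26 kip/in.
Capacity per unit length: φr_n = 0.75 × 0.6 × 70 × (0.707 × 0.75) = 16.7 kip/in.
20.26 > 16.7 → NOT adequate.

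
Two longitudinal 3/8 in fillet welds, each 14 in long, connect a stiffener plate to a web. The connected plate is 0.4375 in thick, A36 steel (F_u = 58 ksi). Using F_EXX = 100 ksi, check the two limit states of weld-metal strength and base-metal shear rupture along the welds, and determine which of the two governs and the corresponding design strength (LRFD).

t_e = 0.707 × 0.375 = 0.2651 in; L = 28 in.
Weld metal: φR_n = 0.75 × 0.6 × 100 × 0.2651 × 28 = 334.1 kips.
Base metal (shear rupture): φR_n = 0.75 × 0.6 × 58 × 0.4375 × 28 = 319.7 kips.
Governing: base-metal shear rupture.

φR_n ≈ 320 kips (base-metal shear rupture governs)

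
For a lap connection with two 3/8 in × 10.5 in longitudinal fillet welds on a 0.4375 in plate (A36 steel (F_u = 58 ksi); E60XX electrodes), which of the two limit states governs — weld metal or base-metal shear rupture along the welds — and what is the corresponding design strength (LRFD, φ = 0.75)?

φR_n ≈ 150 kip (weld metal governs)

E60XX → F_EXX = 60 ksi.
t_e = 0.707 × 0.375 = 0.2651 in; L = 21 in.
Weld metal: φR_n = 0.75 × 0.6 × 60 × 0.2651 × 21 = 150.3 kip.
Base metal (shear rupture): φR_n = 0.75 × 0.6 × 58 × 0.4375 × 21 = 239.8 kip.
Governing: weld metal.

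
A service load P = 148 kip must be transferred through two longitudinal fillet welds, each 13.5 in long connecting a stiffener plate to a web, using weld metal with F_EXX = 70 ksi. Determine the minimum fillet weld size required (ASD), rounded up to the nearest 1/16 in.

Total weld length L = 27 in.
Required throat t_e = P × Ω / (0.6 F_EXX × L) = 148 × 2.0 / (0.6 × 70 × 27) = 0.261 in.
Required leg w = t_e / 0.707 = 0.3692 in → use 3/8 in.

w = 3/8 in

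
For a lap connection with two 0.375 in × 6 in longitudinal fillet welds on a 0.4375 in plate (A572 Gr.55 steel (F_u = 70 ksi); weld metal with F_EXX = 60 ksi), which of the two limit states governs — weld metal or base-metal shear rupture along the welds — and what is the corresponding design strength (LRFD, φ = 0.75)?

t_e = 0.707 × 0.375 = 0.2651 in; L = 12 in.
Weld metal: φR_n = 0.75 × 0.6 × 60 × 0.2651 × 12 = 85.9 kips.
Base metal (shear rupture): φR_n = 0.75 × 0.6 × 70 × 0.4375 × 12 = 165.4 kips.
Governing: weld metal.

φR_n ≈ 85.9 kips (weld metal governs)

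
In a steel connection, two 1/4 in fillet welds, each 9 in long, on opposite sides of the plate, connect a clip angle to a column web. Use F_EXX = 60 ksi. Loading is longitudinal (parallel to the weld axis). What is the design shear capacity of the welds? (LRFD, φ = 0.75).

φR_n ≈ 85.9 kip

Effective throat t_e = 0.707 × 0.25 = 0.1767 in.
Total length L = 18 in; A_we = 0.1767 × 18 = 3.181 in².
F_nw = 0.6 F_EXX = 0.6 × 60 = 36 ksi.
φR_n = 0.75 × 36 × 3.181 = 85.9 kip.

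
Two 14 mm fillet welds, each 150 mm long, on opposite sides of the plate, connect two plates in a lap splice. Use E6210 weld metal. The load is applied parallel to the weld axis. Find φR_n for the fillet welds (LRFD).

E62XX → F_EXX = 620 MPa.
Effective throat t_e = 0.707 × 14 = 9.898 mm.
Total length L = 300 mm; A_we = 9.898 × 300 = 2969 mm².
F_nw = 0.6 F_EXX = 0.6 × 620 = 372 MPa.
φR_n = 0.75 × 372 × 2969 × 10⁻³ = 828.5 kN.

φR_n ≈ 828 kN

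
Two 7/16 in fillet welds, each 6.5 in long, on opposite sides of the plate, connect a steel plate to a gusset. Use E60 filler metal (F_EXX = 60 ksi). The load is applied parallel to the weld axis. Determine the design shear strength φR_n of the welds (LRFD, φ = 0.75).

Effective throat t_e = 0.707 × 0.4375 = 0.3093 in.
Total length L = 13 in; A_we = 0.3093 × 13 = 4.021 in².
F_nw = 0.6 F_EXX = 0.6 × 60 = 36 ksi.
φR_n = 0.75 × 36 × 4.021 = 108.6 kip.

φR_n ≈ 109 kip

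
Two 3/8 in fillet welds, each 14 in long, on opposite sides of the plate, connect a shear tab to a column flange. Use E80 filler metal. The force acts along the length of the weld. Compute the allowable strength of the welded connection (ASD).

E80XX → F_EXX = 80 ksi.
Effective throat t_e = 0.707 × 0.375 = 0.2651 in.
Total length L = 28 in; A_we = 0.2651 × 28 = 7.423 in².
F_nw = 0.6 F_EXX = 0.6 × 80 = 48 ksi.
R_n = 48 × 7.423 = 356.3 kips; R_n/Ω = 356.3/2.0 = 178.2 kips.

R_n/Ω ≈ 178 kips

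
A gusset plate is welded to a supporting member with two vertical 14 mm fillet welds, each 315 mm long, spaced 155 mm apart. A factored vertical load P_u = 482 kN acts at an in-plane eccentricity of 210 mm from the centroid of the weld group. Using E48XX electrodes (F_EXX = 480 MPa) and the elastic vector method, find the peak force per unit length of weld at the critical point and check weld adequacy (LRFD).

Total weld length L_w = 630 mm. Treat welds as unit-width lines.
Polar moment about centroid: J = 2[d³/12 + d(b/2)²] = 2[315³/12 + 315×77.5²] = 8993000 mm³.
Direct shear f_v = P/L_w = 482×10³ / 630 = 765.1 N/mm (vertical).
Torsion M = P·e = 482×10³ × 210 = 101220000 N·mm.
Critical point at (x, y) = (77.5, 157.5) from centroid. f_tx = M·y/J = 1773 N/mm; f_ty = M·x/J = 872.3 N/mm.
Resultant f_max = √[f_tx² + (f_v + f_ty)²] = √[1773² + (765.1 + 872.3)²] = 2413 N/mm.
Capacity per unit length: φr_n = 0.75 × 0.6 × 480 × (0.707 × 14) = 2138 N/mm.
2413 > 2138 → NOT adequate.

f_max ≈ 2410 N/mm; NOT adequate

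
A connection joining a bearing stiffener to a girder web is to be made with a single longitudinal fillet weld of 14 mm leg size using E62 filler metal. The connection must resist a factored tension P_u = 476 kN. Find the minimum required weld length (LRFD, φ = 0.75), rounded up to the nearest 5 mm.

L = 175 mm

E62XX → F_EXX = 620 MPa.
Throat t_e = 0.707 × 14 = 9.898 mm.
φr_n = 0.75 × 0.6 × 620 × 9.898 × 10⁻³ = 2.762 kN/mm.
L_req = P_u / φr_n = 476 / 2.762 = 172.4 mm total.
Round up → use L = 175 mm.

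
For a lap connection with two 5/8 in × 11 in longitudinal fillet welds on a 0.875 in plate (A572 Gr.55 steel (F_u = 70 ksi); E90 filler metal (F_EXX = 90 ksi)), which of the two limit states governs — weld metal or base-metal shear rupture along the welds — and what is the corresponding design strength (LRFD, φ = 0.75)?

t_e = 0.707 × 0.625 = 0.4419 in; L = 22 in.
Weld metal: φR_n = 0.75 × 0.6 × 90 × 0.4419 × 22 = 393.7 kips.
Base metal (shear rupture): φR_n = 0.75 × 0.6 × 70 × 0.875 × 22 = 606.4 kips.
Governing: weld metal.

φR_n ≈ 394 kips (weld metal governs)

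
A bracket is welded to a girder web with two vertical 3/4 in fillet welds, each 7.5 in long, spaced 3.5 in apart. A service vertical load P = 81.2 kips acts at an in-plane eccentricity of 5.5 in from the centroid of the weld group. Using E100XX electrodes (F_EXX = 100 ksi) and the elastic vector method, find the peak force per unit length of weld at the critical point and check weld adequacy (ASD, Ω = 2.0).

Total weld length L_w = 15 in. Treat welds as unit-width lines.
Polar moment about centroid: J = 2[d³/12 + d(b/2)²] = 2[7.5³/12 + 7.5×1.75²] = 116.2 in³.
Direct shear f_v = P/L_w = 81.2 / 15 = 5.413 kip/in (vertical).
Torsion M = P·e = 81.2 × 5.5 = 446.6 kip·in.
Critical point at (x, y) = (1.75, 3.75) from centroid. f_tx = M·y/J = 14.41 kip/in; f_ty = M·x/J = 6.723 kip/in.
Resultant f_max = √[f_tx² + (f_v + f_ty)²] = √[14.41² + (5.413 + 6.723)²] = 18.84 kip/in.
Capacity per unit length: r_n/Ω = (1/2.0) × 0.6 × 100 × (0.707 × 0.75) = 15.91 kip/in.
18.84 > 15.91 → NOT adequate.

f_max ≈ 18.8 kip/in; NOT adequate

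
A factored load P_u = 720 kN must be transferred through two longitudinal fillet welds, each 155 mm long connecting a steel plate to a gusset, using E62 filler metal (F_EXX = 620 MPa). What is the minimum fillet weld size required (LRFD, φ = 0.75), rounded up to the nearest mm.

w = 12 mm

Total weld length L = 310 mm.
Required throat t_e = P_u / (φ × 0.6 F_EXX × L) = 720 / (0.75 × 0.6 × 620 × 310 × 10⁻³) = 8.325 mm.
Required leg w = t_e / 0.707 = 11.77 mm → use 12 mm.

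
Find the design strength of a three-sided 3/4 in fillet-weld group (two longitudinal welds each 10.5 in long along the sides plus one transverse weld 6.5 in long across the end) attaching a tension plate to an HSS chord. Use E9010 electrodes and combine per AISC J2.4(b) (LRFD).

φR_n ≈ 593 kip

E90XX → F_EXX = 90 ksi.
t_e = 0.707 × 0.75 = 0.5302 in.
R_nwl = 0.6 × 90 × 0.5302 × 21 = 601.3 kip (longitudinal, 2 welds).
R_nwt = 0.6 × 90 × 0.5302 × 6.5 = 186.1 kip (transverse, base value).
(i) R_nwl + R_nwt = 787.4 kip; (ii) 0.85 R_nwl + 1.5 R_nwt = 790.3 kip.
R_n = max = 790.3 kip [governs: (ii)]; φR_n = 592.7 kip.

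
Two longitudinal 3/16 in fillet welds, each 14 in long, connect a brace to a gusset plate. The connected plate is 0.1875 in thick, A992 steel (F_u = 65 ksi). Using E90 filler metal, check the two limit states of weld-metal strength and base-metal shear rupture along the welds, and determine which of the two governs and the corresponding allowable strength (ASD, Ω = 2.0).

E90XX → F_EXX = 90 ksi.
t_e = 0.707 × 0.1875 = 0.1326 in; L = 28 in.
Weld metal: R_n/Ω = (1/2.0) × 0.6 × 90 × 0.1326 × 28 = 100.2 kip.
Base metal (shear rupture): R_n/Ω = (1/2.0) × 0.6 × 65 × 0.1875 × 28 = 102.4 kip.
Governing: weld metal.

R_n/Ω ≈ 100 kip (weld metal governs)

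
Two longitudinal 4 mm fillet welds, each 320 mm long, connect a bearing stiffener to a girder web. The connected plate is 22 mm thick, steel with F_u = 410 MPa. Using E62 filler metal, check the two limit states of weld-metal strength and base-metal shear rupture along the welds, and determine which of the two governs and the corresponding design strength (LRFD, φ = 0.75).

φR_n ≈ 505 kN (weld metal governs)

E62XX → F_EXX = 620 MPa.
t_e = 0.707 × 4 = 2.828 mm; L = 640 mm.
Weld metal: φR_n = 0.75 × 0.6 × 620 × 2.828 × 640 × 10⁻³ = 505 kN.
Base metal (shear rupture): φR_n = 0.75 × 0.6 × 410 × 22 × 640 × 10⁻³ = 2598 kN.
Governing: weld metal.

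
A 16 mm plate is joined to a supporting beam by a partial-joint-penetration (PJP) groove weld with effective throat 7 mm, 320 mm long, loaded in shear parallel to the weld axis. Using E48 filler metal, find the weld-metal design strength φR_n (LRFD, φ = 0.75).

φR_n ≈ 484 kN

E48XX → F_EXX = 480 MPa.
Effective throat (given) t_e = 7 mm.
A_we = 7 × 320 = 2240 mm².
F_nw = 0.6 F_EXX = 288 MPa.
φR_n = 0.75 × 288 × 2240 × 10⁻³ = 483.8 kN.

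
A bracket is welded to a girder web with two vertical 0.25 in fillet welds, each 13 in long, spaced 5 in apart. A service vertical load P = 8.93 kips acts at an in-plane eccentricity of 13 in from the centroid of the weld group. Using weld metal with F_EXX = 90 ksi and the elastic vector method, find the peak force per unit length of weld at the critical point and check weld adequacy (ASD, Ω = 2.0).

f_max ≈ 1.68 kip/in; adequate

Total weld length L_w = 26 in. Treat welds as unit-width lines.
Polar moment about centroid: J = 2[d³/12 + d(b/2)²] = 2[13³/12 + 13×2.5²] = 528.7 in³.
Direct shear f_v = P/L_w = 8.93 / 26 = 0.3435 kip/in (vertical).
Torsion M = P·e = 8.93 × 13 = 116.09 kip·in.
Critical point at (x, y) = (2.5, 6.5) from centroid. f_tx = M·y/J = 1.427 kip/in; f_ty = M·x/J = 0.549 kip/in.
Resultant f_max = √[f_tx² + (f_v + f_ty)²] = √[1.427² + (0.3435 + 0.549)²] = 1.683 kip/in.
Capacity per unit length: r_n/Ω = (1/2.0) × 0.6 × 90 × (0.707 × 0.25) = 4.772 kip/in.
1.683 ≤ 4.772 → adequate.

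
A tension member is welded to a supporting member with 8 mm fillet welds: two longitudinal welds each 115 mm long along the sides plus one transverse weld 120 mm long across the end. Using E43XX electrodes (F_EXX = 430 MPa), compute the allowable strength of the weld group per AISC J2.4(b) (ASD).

R_n/Ω ≈ 274 kN

t_e = 0.707 × 8 = 5.656 mm.
R_nwl = 0.6 × 430 × 5.656 × 230 × 10⁻³ = 335.6 kN (longitudinal, 2 welds).
R_nwt = 0.6 × 430 × 5.656 × 120 × 10⁻³ = 175.1 kN (transverse, base value).
(i) R_nwl + R_nwt = 510.7 kN; (ii) 0.85 R_nwl + 1.5 R_nwt = 547.9 kN.
R_n = max = 547.9 kN [governs: (ii)]; R_n/Ω = 274 kN.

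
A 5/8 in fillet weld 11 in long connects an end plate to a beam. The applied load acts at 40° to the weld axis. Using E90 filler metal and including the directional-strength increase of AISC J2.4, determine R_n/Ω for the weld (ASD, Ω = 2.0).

E90XX → F_EXX = 90 ksi.
t_e = 0.707 × 0.625 = 0.4419 in; A_we = 0.4419 × 11 = 4.861 in².
Directional factor: 1.0 + 0.5 sin^1.5(40°) = 1.258.
F_nw = 0.6 × 90 × 1.258 = 67.91 ksi.
R_n/Ω = (67.91 × 4.861) / 2.0 = 165.1 kips.

R_n/Ω ≈ 165 kips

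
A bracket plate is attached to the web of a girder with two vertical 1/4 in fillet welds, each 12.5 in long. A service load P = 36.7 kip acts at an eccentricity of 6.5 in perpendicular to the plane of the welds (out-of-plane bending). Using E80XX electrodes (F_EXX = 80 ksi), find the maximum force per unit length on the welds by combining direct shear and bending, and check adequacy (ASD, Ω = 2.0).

f_max ≈ 4.81 kip/in; NOT adequate

L_w = 2 × 12.5 = 25 in; section modulus (unit throat) S = 2 × L²/6 = 52.08 in².
Direct shear f_v = P/L_w = 36.7/25 = 1.468 kip/in.
Moment M = P × e = 36.7 × 6.5 = 238.55 kip·in; bending f_b = M/S = 4.58 kip/in.
f_max = √(f_v² + f_b²) = √(1.468² + 4.58²) = 4.81 kip/in.
r_n/Ω = (1/2.0) × 0.6 × 80 × (0.707 × 0.25) = 4.242 kip/in → NOT adequate.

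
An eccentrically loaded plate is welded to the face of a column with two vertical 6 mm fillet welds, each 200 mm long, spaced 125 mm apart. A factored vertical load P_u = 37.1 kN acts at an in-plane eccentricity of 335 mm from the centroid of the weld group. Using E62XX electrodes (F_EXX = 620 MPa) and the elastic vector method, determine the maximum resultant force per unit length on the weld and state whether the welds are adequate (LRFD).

f_max ≈ 561 N/mm; adequate

Total weld length L_w = 400 mm. Treat welds as unit-width lines.
Polar moment about centroid: J = 2[d³/12 + d(b/2)²] = 2[200³/12 + 200×62.5²] = 2896000 mm³.
Direct shear f_v = P/L_w = 37.1×10³ / 400 = 92.75 N/mm (vertical).
Torsion M = P·e = 37.1×10³ × 335 = 12428000 N·mm.
Critical point at (x, y) = (62.5, 100) from centroid. f_tx = M·y/J = 429.2 N/mm; f_ty = M·x/J = 268.2 N/mm.
Resultant f_max = √[f_tx² + (f_v + f_ty)²] = √[429.2² + (92.75 + 268.2)²] = 560.8 N/mm.
Capacity per unit length: φr_n = 0.75 × 0.6 × 620 × (0.707 × 6) = 1184 N/mm.
560.8 ≤ 1184 → adequate.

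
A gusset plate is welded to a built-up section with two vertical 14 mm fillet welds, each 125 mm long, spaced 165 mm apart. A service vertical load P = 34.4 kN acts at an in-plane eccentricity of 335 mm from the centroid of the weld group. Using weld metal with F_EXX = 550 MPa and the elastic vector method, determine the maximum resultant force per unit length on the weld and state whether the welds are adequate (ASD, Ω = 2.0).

Total weld length L_w = 250 mm. Treat welds as unit-width lines.
Polar moment about centroid: J = 2[d³/12 + d(b/2)²] = 2[125³/12 + 125×82.5²] = 2027000 mm³.
Direct shear f_v = P/L_w = 34.4×10³ / 250 = 137.6 N/mm (vertical).
Torsion M = P·e = 34.4×10³ × 335 = 11524000 N·mm.
Critical point at (x, y) = (82.5, 62.5) from centroid. f_tx = M·y/J = 355.3 N/mm; f_ty = M·x/J = 469 N/mm.
Resultant f_max = √[f_tx² + (f_v + f_ty)²] = √[355.3² + (137.6 + 469)²] = 703 N/mm.
Capacity per unit length: r_n/Ω = (1/2.0) × 0.6 × 550 × (0.707 × 14) = 1633 N/mm.
703 ≤ 1633 → adequate.

f_max ≈ 703 N/mm; adequate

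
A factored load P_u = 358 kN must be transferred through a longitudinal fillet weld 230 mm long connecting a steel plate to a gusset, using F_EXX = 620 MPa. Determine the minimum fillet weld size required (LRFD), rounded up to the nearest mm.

Total weld length L = 230 mm.
Required throat t_e = P_u / (φ × 0.6 F_EXX × L) = 358 / (0.75 × 0.6 × 620 × 230 × 10⁻³) = 5.579 mm.
Required leg w = t_e / 0.707 = 7.891 mm → use 8 mm.

w = 8 mm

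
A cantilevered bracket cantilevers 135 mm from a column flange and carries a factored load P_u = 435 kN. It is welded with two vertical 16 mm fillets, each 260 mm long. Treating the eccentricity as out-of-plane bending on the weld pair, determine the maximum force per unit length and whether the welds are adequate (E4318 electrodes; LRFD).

E43XX → F_EXX = 430 MPa.
L_w = 2 × 260 = 520 mm; section modulus (unit throat) S = 2 × L²/6 = 22530 mm².
Direct shear f_v = P/L_w = 435×10³/520 = 836.5 N/mm.
Moment M = P × e = 435×10³ × 135 = 58725000 N·mm; bending f_b = M/S = 2606 N/mm.
f_max = √(f_v² + f_b²) = √(836.5² + 2606²) = 2737 N/mm.
φr_n = 0.75 × 0.6 × 430 × (0.707 × 16) = 2189 N/mm → NOT adequate.

f_max ≈ 2740 N/mm; NOT adequate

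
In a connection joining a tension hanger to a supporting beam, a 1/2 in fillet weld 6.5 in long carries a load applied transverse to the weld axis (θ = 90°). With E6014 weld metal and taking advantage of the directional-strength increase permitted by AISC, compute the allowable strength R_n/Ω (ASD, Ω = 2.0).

E60XX → F_EXX = 60 ksi.
t_e = 0.707 × 0.5 = 0.3535 in; A_we = 0.3535 × 6.5 = 2.298 in².
Directional factor: 1.0 + 0.5 sin^1.5(90°) = 1.5.
F_nw = 0.6 × 60 × 1.5 = 54 ksi.
R_n/Ω = (54 × 2.298) / 2.0 = 62.04 kips.

R_n/Ω ≈ 62 kips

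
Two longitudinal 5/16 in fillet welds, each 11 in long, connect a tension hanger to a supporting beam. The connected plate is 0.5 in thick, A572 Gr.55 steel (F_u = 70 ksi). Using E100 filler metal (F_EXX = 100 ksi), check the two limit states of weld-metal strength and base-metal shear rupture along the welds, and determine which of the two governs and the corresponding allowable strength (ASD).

R_n/Ω ≈ 146 kips (weld metal governs)

t_e = 0.707 × 0.3125 = 0.2209 in; L = 22 in.
Weld metal: R_n/Ω = (1/2.0) × 0.6 × 100 × 0.2209 × 22 = 145.8 kips.
Base metal (shear rupture): R_n/Ω = (1/2.0) × 0.6 × 70 × 0.5 × 22 = 231 kips.
Governing: weld metal.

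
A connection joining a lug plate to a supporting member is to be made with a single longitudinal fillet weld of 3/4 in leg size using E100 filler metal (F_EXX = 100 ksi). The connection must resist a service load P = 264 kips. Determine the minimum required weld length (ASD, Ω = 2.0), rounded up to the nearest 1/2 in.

Throat t_e = 0.707 × 0.75 = 0.5302 in.
r_n/Ω = (0.6 × 100 × 0.5302) / 2.0 = 15.91 kip/in.
L_req = P / (r_n/Ω) = 264 / 15.91 = 16.6 in total.
Round up → use L = 17 in.

L = 17 in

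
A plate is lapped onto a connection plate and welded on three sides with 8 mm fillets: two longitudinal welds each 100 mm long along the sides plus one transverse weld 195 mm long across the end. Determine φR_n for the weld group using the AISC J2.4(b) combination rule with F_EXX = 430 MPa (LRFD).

φR_n ≈ 506 kN

t_e = 0.707 × 8 = 5.656 mm.
R_nwl = 0.6 × 430 × 5.656 × 200 × 10⁻³ = 291.8 kN (longitudinal, 2 welds).
R_nwt = 0.6 × 430 × 5.656 × 195 × 10⁻³ = 284.6 kN (transverse, base value).
(i) R_nwl + R_nwt = 576.4 kN; (ii) 0.85 R_nwl + 1.5 R_nwt = 674.9 kN.
R_n = max = 674.9 kN [governs: (ii)]; φR_n = 506.2 kN.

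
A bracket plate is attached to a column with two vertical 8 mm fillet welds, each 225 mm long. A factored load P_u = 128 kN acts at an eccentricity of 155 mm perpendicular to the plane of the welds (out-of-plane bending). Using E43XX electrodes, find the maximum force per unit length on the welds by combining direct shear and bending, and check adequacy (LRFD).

E43XX → F_EXX = 430 MPa.
L_w = 2 × 225 = 450 mm; section modulus (unit throat) S = 2 × L²/6 = 16880 mm².
Direct shear f_v = P/L_w = 128×10³/450 = 284.4 N/mm.
Moment M = P × e = 128×10³ × 155 = 19840000 N·mm; bending f_b = M/S = 1176 N/mm.
f_max = √(f_v² + f_b²) = √(284.4² + 1176²) = 1210 N/mm.
φr_n = 0.75 × 0.6 × 430 × (0.707 × 8) = 1094 N/mm → NOT adequate.

f_max ≈ 1210 N/mm; NOT adequate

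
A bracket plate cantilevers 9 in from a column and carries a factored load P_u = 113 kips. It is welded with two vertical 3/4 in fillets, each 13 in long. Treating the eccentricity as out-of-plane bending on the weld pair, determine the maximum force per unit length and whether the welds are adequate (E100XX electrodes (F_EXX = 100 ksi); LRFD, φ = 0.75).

f_max ≈ 18.6 kip/in; adequate

L_w = 2 × 13 = 26 in; section modulus (unit throat) S = 2 × L²/6 = 56.33 in².
Direct shear f_v = P/L_w = 113/26 = 4.346 kip/in.
Moment M = P × e = 113 × 9 = 1017 kip·in; bending f_b = M/S = 18.05 kip/in.
f_max = √(f_v² + f_b²) = √(4.346² + 18.05²) = 18.57 kip/in.
φr_n = 0.75 × 0.6 × 100 × (0.707 × 0.75) = 23.86 kip/in → adequate.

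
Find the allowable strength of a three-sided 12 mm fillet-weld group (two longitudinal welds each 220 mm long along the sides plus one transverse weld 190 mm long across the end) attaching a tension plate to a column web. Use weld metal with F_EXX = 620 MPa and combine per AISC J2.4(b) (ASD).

R_n/Ω ≈ 1040 kN

t_e = 0.707 × 12 = 8.484 mm.
R_nwl = 0.6 × 620 × 8.484 × 440 × 10⁻³ = 1389 kN (longitudinal, 2 welds).
R_nwt = 0.6 × 620 × 8.484 × 190 × 10⁻³ = 599.6 kN (transverse, base value).
(i) R_nwl + R_nwt = 1988 kN; (ii) 0.85 R_nwl + 1.5 R_nwt = 2080 kN.
R_n = max = 2080 kN [governs: (ii)]; R_n/Ω = 1040 kN.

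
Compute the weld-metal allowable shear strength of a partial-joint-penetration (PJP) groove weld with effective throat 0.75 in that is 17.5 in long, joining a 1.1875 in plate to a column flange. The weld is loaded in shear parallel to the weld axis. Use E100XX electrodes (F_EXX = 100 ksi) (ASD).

R_n/Ω ≈ 394 kips

Effective throat (given) t_e = 0.75 in.
A_we = 0.75 × 17.5 = 13.12 in².
F_nw = 0.6 F_EXX = 60 ksi.
R_n/Ω = (60 × 13.12) / 2.0 = 393.8 kips.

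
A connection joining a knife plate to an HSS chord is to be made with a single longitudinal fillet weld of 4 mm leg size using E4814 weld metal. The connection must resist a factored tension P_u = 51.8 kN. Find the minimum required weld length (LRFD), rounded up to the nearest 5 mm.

E48XX → F_EXX = 480 MPa.
Throat t_e = 0.707 × 4 = 2.828 mm.
φr_n = 0.75 × 0.6 × 480 × 2.828 × 10⁻³ = 0.6108 kN/mm.
L_req = P_u / φr_n = 51.8 / 0.6108 = 84.8 mm total.
Round up → use L = 85 mm.

L = 85 mm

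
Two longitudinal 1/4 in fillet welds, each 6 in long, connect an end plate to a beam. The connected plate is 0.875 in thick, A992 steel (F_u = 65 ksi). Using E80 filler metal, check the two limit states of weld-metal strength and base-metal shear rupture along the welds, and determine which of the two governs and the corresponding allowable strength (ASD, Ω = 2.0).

R_n/Ω ≈ 50.9 kips (weld metal governs)

E80XX → F_EXX = 80 ksi.
t_e = 0.707 × 0.25 = 0.1767 in; L = 12 in.
Weld metal: R_n/Ω = (1/2.0) × 0.6 × 80 × 0.1767 × 12 = 50.9 kips.
Base metal (shear rupture): R_n/Ω = (1/2.0) × 0.6 × 65 × 0.875 × 12 = 204.8 kips.
Governing: weld metal.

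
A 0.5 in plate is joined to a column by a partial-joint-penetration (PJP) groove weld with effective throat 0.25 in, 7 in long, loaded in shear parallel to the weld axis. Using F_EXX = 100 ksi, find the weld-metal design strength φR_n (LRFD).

φR_n ≈ 78.8 kip

Effective throat (given) t_e = 0.25 in.
A_we = 0.25 × 7 = 1.75 in².
F_nw = 0.6 F_EXX = 60 ksi.
φR_n = 0.75 × 60 × 1.75 = 78.75 kip.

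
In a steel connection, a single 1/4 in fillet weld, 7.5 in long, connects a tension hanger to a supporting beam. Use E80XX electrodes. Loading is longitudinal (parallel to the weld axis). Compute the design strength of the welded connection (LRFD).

φR_n ≈ 47.7 kips

E80XX → F_EXX = 80 ksi.
Effective throat t_e = 0.707 × 0.25 = 0.1767 in.
Total length L = 7.5 in; A_we = 0.1767 × 7.5 = 1.326 in².
F_nw = 0.6 F_EXX = 0.6 × 80 = 48 ksi.
φR_n = 0.75 × 48 × 1.326 = 47.72 kips.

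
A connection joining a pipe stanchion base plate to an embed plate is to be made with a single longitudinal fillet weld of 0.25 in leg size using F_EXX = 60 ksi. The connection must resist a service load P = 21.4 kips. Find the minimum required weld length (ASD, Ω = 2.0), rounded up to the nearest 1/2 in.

L = 7 in

Throat t_e = 0.707 × 0.25 = 0.1767 in.
r_n/Ω = (0.6 × 60 × 0.1767) / 2.0 = 3.181 kip/in.
L_req = P / (r_n/Ω) = 21.4 / 3.181 = 6.726 in total.
Round up → use L = 7 in.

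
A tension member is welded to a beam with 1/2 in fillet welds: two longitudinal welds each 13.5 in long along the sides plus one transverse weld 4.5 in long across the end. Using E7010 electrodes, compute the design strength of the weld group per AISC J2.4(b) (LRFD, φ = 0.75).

E70XX → F_EXX = 70 ksi.
t_e = 0.707 × 0.5 = 0.3535 in.
R_nwl = 0.6 × 70 × 0.3535 × 27 = 400.9 kip (longitudinal, 2 welds).
R_nwt = 0.6 × 70 × 0.3535 × 4.5 = 66.81 kip (transverse, base value).
(i) R_nwl + R_nwt = 467.7 kip; (ii) 0.85 R_nwl + 1.5 R_nwt = 441 kip.
R_n = max = 467.7 kip [governs: (i)]; φR_n = 350.8 kip.

φR_n ≈ 351 kip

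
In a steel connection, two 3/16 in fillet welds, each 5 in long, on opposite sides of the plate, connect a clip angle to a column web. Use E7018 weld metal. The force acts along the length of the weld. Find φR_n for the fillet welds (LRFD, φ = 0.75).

E70XX → F_EXX = 70 ksi.
Effective throat t_e = 0.707 × 0.1875 = 0.1326 in.
Total length L = 10 in; A_we = 0.1326 × 10 = 1.326 in².
F_nw = 0.6 F_EXX = 0.6 × 70 = 42 ksi.
φR_n = 0.75 × 42 × 1.326 = 41.76 kips.

φR_n ≈ 41.8 kips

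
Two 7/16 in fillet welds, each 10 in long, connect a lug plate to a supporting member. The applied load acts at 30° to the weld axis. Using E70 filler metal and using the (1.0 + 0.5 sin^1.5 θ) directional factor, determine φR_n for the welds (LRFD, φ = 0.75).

φR_n ≈ 229 kip

E70XX → F_EXX = 70 ksi.
t_e = 0.707 × 0.4375 = 0.3093 in; A_we = 0.3093 × 20 = 6.186 in².
Directional factor: 1.0 + 0.5 sin^1.5(30°) = 1.177.
F_nw = 0.6 × 70 × 1.177 = 49.42 ksi.
φR_n = 0.75 × 49.42 × 6.186 = 229.3 kip.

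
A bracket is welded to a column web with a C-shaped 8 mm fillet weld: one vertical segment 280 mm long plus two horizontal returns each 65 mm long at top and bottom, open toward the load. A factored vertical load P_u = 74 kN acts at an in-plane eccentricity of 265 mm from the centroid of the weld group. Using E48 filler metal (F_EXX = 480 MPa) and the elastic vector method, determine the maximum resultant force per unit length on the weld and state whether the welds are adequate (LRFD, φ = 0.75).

f_max ≈ 738 N/mm; adequate

Total weld length L_w = 410 mm. Treat welds as unit-width lines.
Centroid: x̄ = 2×65×32.5 / 410 = 10.3 mm from the vertical weld.
Polar moment about centroid: J = I_x + I_y = [280³/12 + 2×65×140²] + [280×10.3² + 2(65³/12 + 65×22.2²)] = 4517000 mm³.
Direct shear f_v = P/L_w = 74×10³ / 410 = 180.5 N/mm (vertical).
Torsion M = P·e = 74×10³ × 265 = 19610000 N·mm.
Critical point at (x, y) = (54.7, 140) from centroid. f_tx = M·y/J = 607.8 N/mm; f_ty = M·x/J = 237.5 N/mm.
Resultant f_max = √[f_tx² + (f_v + f_ty)²] = √[607.8² + (180.5 + 237.5)²] = 737.6 N/mm.
Capacity per unit length: φr_n = 0.75 × 0.6 × 480 × (0.707 × 8) = 1222 N/mm.
737.6 ≤ 1222 → adequate.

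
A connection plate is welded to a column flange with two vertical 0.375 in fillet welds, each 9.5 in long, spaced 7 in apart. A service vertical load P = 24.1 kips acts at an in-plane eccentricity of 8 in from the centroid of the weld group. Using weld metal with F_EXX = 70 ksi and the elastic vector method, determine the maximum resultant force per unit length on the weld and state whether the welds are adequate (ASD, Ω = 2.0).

f_max ≈ 3.92 kip/in; adequate

Total weld length L_w = 19 in. Treat welds as unit-width lines.
Polar moment about centroid: J = 2[d³/12 + d(b/2)²] = 2[9.5³/12 + 9.5×3.5²] = 375.6 in³.
Direct shear f_v = P/L_w = 24.1 / 19 = 1.268 kip/in (vertical).
Torsion M = P·e = 24.1 × 8 = 192.8 kip·in.
Critical point at (x, y) = (3.5, 4.75) from centroid. f_tx = M·y/J = 2.438 kip/in; f_ty = M·x/J = 1.796 kip/in.
Resultant f_max = √[f_tx² + (f_v + f_ty)²] = √[2.438² + (1.268 + 1.796)²] = 3.916 kip/in.
Capacity per unit length: r_n/Ω = (1/2.0) × 0.6 × 70 × (0.707 × 0.375) = 5.568 kip/in.
3.916 ≤ 5.568 → adequate.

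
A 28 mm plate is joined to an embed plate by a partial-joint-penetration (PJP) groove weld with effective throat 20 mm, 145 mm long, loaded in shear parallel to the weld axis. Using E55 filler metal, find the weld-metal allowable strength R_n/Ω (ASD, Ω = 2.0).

E55XX → F_EXX = 550 MPa.
Effective throat (given) t_e = 20 mm.
A_we = 20 × 145 = 2900 mm².
F_nw = 0.6 F_EXX = 330 MPa.
R_n/Ω = (330 × 2900) / 2.0 × 10⁻³ = 478.5 kN.

R_n/Ω ≈ 478 kN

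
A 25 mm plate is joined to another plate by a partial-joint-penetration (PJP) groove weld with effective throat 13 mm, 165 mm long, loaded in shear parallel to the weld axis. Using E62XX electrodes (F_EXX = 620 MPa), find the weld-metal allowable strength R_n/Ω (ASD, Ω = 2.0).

R_n/Ω ≈ 399 kN

Effective throat (given) t_e = 13 mm.
A_we = 13 × 165 = 2145 mm².
F_nw = 0.6 F_EXX = 372 MPa.
R_n/Ω = (372 × 2145) / 2.0 × 10⁻³ = 399 kN.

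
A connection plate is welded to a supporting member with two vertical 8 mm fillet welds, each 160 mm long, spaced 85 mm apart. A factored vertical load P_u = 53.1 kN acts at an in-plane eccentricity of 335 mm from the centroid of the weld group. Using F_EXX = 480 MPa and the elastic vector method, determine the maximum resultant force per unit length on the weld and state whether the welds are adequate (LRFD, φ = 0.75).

f_max ≈ 1360 N/mm; NOT adequate

Total weld length L_w = 320 mm. Treat welds as unit-width lines.
Polar moment about centroid: J = 2[d³/12 + d(b/2)²] = 2[160³/12 + 160×42.5²] = 1261000 mm³.
Direct shear f_v = P/L_w = 53.1×10³ / 320 = 165.9 N/mm (vertical).
Torsion M = P·e = 53.1×10³ × 335 = 17788000 N·mm.
Critical point at (x, y) = (42.5, 80) from centroid. f_tx = M·y/J = 1129 N/mm; f_ty = M·x/J = 599.7 N/mm.
Resultant f_max = √[f_tx² + (f_v + f_ty)²] = √[1129² + (165.9 + 599.7)²] = 1364 N/mm.
Capacity per unit length: φr_n = 0.75 × 0.6 × 480 × (0.707 × 8) = 1222 N/mm.
1364 > 1222 → NOT adequate.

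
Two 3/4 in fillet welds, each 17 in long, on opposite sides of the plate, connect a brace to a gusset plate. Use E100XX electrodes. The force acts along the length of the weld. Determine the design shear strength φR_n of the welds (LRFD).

E100XX → F_EXX = 100 ksi.
Effective throat t_e = 0.707 × 0.75 = 0.5302 in.
Total length L = 34 in; A_we = 0.5302 × 34 = 18.03 in².
F_nw = 0.6 F_EXX = 0.6 × 100 = 60 ksi.
φR_n = 0.75 × 60 × 18.03 = 811.3 kips.

φR_n ≈ 811 kips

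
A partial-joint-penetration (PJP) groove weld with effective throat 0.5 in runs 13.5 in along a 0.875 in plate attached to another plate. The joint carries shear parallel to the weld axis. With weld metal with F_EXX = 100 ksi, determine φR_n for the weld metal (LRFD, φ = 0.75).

Effective throat (given) t_e = 0.5 in.
A_we = 0.5 × 13.5 = 6.75 in².
F_nw = 0.6 F_EXX = 60 ksi.
φR_n = 0.75 × 60 × 6.75 = 303.8 kips.

φR_n ≈ 304 kips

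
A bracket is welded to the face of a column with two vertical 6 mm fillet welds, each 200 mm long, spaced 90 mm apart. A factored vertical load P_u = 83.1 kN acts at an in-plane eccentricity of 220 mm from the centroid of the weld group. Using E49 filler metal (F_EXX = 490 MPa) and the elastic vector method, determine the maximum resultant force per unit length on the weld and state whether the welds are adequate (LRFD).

Total weld length L_w = 400 mm. Treat welds as unit-width lines.
Polar moment about centroid: J = 2[d³/12 + d(b/2)²] = 2[200³/12 + 200×45²] = 2143000 mm³.
Direct shear f_v = P/L_w = 83.1×10³ / 400 = 207.8 N/mm (vertical).
Torsion M = P·e = 83.1×10³ × 220 = 18282000 N·mm.
Critical point at (x, y) = (45, 100) from centroid. f_tx = M·y/J = 853 N/mm; f_ty = M·x/J = 383.8 N/mm.
Resultant f_max = √[f_tx² + (f_v + f_ty)²] = √[853² + (207.8 + 383.8)²] = 1038 N/mm.
Capacity per unit length: φr_n = 0.75 × 0.6 × 490 × (0.707 × 6) = 935.4 N/mm.
1038 > 935.4 → NOT adequate.

f_max ≈ 1040 N/mm; NOT adequate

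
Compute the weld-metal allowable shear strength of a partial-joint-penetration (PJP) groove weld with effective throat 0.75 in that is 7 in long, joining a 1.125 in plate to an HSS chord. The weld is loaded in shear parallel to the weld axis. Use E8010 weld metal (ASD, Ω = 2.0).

E80XX → F_EXX = 80 ksi.
Effective throat (given) t_e = 0.75 in.
A_we = 0.75 × 7 = 5.25 in².
F_nw = 0.6 F_EXX = 48 ksi.
R_n/Ω = (48 × 5.25) / 2.0 = 126 kip.

R_n/Ω ≈ 126 kip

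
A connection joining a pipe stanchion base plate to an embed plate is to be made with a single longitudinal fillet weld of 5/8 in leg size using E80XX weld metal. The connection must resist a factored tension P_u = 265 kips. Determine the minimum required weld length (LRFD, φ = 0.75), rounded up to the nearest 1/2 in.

E80XX → F_EXX = 80 ksi.
Throat t_e = 0.707 × 0.625 = 0.4419 in.
φr_n = 0.75 × 0.6 × 80 × 0.4419 = 15.91 kips/in.
L_req = P_u / φr_n = 265 / 15.91 = 16.66 in total.
Round up → use L = 17 in.

L = 17 in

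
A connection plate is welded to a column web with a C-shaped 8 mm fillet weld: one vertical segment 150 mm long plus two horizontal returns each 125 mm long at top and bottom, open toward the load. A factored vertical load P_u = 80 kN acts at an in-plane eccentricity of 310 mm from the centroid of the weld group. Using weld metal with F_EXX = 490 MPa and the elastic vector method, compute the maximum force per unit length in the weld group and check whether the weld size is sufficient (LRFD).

Total weld length L_w = 400 mm. Treat welds as unit-width lines.
Centroid: x̄ = 2×125×62.5 / 400 = 39.06 mm from the vertical weld.
Polar moment about centroid: J = I_x + I_y = [150³/12 + 2×125×75²] + [150×39.06² + 2(125³/12 + 125×23.44²)] = 2379000 mm³.
Direct shear f_v = P/L_w = 80×10³ / 400 = 200 N/mm (vertical).
Torsion M = P·e = 80×10³ × 310 = 24800000 N·mm.
Critical point at (x, y) = (85.94, 75) from centroid. f_tx = M·y/J = 781.8 N/mm; f_ty = M·x/J = 895.8 N/mm.
Resultant f_max = √[f_tx² + (f_v + f_ty)²] = √[781.8² + (200 + 895.8)²] = 1346 N/mm.
Capacity per unit length: φr_n = 0.75 × 0.6 × 490 × (0.707 × 8) = 1247 N/mm.
1346 > 1247 → NOT adequate.

f_max ≈ 1350 N/mm; NOT adequate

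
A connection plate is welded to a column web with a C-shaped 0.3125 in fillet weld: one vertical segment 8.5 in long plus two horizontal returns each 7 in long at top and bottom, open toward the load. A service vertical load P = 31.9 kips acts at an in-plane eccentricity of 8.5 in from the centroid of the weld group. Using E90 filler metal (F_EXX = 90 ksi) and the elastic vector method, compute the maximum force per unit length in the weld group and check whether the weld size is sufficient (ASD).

f_max ≈ 5.24 kip/in; adequate

Total weld length L_w = 22.5 in. Treat welds as unit-width lines.
Centroid: x̄ = 2×7×3.5 / 22.5 = 2.178 in from the vertical weld.
Polar moment about centroid: J = I_x + I_y = [8.5³/12 + 2×7×4.25²] + [8.5×2.178² + 2(7³/12 + 7×1.322²)] = 426 in³.
Direct shear f_v = P/L_w = 31.9 / 22.5 = 1.418 kip/in (vertical).
Torsion M = P·e = 31.9 × 8.5 = 271.15 kip·in.
Critical point at (x, y) = (4.822, 4.25) from centroid. f_tx = M·y/J = 2.705 kip/in; f_ty = M·x/J = 3.069 kip/in.
Resultant f_max = √[f_tx² + (f_v + f_ty)²] = √[2.705² + (1.418 + 3.069)²] = 5.239 kip/in.
Capacity per unit length: r_n/Ω = (1/2.0) × 0.6 × 90 × (0.707 × 0.3125) = 5.965 kip/in.
5.239 ≤ 5.965 → adequate.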